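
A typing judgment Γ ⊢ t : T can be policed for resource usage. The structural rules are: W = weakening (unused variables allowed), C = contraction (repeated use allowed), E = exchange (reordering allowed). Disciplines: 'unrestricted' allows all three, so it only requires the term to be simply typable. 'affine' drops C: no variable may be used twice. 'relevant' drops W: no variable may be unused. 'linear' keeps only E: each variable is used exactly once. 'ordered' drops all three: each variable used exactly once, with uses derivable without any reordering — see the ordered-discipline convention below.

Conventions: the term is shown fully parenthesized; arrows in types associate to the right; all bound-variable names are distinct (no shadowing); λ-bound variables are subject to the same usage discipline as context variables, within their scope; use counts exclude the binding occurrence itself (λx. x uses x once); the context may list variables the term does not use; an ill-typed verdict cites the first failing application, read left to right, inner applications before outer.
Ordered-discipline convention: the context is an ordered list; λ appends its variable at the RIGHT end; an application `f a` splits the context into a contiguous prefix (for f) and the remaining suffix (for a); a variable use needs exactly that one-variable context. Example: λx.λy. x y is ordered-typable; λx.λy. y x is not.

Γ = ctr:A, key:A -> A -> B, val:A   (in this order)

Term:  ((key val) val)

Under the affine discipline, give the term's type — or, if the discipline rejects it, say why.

not well-typed under affine — val ×2 used more than once (contraction)
variable uses: ctr: 0; key: 1; val: 2
uses in reading order: key, val, val
typing: well-typed at B
all disciplines: ordered ✗; linear ✗; affine ✗; relevant ✗; unrestricted ✓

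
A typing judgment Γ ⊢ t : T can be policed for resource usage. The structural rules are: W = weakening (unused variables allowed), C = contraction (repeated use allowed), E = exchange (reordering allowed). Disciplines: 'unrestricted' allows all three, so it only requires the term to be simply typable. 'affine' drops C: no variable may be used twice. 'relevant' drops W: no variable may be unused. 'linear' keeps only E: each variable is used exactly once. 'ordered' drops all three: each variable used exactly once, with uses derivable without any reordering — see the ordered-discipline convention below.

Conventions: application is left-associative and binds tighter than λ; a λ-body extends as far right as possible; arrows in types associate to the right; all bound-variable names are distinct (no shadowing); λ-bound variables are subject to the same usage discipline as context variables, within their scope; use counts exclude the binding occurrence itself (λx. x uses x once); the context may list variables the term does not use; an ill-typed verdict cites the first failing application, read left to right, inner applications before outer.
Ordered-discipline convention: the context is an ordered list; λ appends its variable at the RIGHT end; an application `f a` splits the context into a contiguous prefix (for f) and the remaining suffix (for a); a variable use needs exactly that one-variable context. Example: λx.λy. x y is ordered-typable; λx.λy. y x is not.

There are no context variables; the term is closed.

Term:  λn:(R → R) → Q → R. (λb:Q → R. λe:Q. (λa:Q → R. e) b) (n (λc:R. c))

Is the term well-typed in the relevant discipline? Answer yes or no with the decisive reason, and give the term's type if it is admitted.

no — a never used (weakening)
use counts: n (bound) ×1; b (bound) ×1; e (bound) ×1; a (bound) ×0; c (bound) ×1
uses in reading order: e, b, n, c
typing: the term checks, with type ((R → R) → Q → R) → Q → Q
across the five disciplines: ordered ✗, linear ✗, affine ✓, relevant ✗, unrestricted ✓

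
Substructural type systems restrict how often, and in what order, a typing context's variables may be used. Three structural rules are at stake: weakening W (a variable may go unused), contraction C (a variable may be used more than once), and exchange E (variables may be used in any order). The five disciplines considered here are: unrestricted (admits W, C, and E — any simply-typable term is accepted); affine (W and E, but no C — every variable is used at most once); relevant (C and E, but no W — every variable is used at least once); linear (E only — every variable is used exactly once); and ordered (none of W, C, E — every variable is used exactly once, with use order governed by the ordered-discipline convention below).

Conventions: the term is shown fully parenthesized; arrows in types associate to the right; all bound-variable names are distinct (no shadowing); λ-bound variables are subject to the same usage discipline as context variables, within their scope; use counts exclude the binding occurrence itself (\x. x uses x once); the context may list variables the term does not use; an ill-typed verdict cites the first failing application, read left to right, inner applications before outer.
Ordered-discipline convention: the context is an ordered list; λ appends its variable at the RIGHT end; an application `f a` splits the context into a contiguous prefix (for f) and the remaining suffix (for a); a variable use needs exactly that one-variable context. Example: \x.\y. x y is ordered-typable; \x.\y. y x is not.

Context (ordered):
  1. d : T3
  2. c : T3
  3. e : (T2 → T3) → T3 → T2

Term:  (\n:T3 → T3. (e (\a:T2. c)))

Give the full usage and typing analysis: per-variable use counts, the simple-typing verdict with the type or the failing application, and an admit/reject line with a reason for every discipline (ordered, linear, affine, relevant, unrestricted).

use counts: d=0; c=1; e=1; n (bound)=0; a (bound)=0
order of uses: e, c
typing: well-typed at (T3 → T3) → T3 → T2
ordered: ✗ — unused: d, n, a — weakening required
linear: ✗ — unused: d, n, a — weakening required
affine: ✓ — none of d, c, e, n, a used more than once
relevant: ✗ — unused: d, n, a — weakening required
unrestricted: ✓ — simply typable at (T3 → T3) → T3 → T2; W, C, E all held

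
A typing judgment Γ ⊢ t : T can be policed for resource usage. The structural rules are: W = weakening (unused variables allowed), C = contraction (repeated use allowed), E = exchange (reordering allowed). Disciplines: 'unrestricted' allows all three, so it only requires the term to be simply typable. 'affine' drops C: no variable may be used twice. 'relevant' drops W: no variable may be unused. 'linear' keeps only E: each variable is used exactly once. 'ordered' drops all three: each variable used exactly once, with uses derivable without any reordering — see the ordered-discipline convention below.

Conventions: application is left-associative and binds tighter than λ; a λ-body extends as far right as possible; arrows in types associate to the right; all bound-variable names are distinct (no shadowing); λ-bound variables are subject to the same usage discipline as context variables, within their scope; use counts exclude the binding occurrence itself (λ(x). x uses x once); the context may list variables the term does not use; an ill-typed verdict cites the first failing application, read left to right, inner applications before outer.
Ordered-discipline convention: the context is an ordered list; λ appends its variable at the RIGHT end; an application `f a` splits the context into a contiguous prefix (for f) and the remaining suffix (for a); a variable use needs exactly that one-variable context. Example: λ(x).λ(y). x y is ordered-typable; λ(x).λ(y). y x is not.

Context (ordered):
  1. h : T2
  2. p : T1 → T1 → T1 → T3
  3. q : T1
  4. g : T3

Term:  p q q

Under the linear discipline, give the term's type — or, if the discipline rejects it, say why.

not well-typed under linear — q ×2 used more than once (contraction); h, g never used (weakening)
usage: h: 0; p: 1; q: 2; g: 0
order of uses: p, q, q
typing: well-typed — term : T1 → T3
across the five disciplines: ordered ✗, linear ✗, affine ✗, relevant ✗, unrestricted ✓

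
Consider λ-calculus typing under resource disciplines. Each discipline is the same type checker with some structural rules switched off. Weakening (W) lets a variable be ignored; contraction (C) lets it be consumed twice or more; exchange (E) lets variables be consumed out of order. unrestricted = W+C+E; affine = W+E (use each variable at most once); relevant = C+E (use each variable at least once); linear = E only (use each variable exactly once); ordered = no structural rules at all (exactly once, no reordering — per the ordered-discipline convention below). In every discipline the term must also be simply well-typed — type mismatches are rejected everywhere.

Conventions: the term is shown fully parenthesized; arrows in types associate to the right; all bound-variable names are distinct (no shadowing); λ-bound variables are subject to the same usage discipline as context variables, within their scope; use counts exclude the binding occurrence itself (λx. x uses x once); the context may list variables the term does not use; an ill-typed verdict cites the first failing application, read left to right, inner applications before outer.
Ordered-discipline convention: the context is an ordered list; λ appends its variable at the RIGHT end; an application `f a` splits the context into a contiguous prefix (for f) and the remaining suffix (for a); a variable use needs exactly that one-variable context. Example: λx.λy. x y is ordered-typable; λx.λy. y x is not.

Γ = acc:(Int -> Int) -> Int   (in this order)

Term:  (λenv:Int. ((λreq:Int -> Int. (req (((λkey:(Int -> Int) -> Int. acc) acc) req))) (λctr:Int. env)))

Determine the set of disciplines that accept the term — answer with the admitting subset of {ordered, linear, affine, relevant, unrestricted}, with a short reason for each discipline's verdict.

accepted by: unrestricted
use counts: acc: 2×; env (bound): 1×; req (bound): 2×; key (bound): 0×; ctr (bound): 0×
use order (left to right): req, acc, acc, req, env
typing: well-typed at Int -> Int
ordered: ✗, acc ×2, req ×2 used more than once (contraction); key, ctr left unused
linear: ✗, acc ×2, req ×2 used more than once (contraction); key, ctr left unused
affine: ✗, acc ×2, req ×2 used more than once (contraction)
relevant: ✗, key, ctr left unused
unrestricted: ✓, simply typable at Int -> Int; W, C, E all held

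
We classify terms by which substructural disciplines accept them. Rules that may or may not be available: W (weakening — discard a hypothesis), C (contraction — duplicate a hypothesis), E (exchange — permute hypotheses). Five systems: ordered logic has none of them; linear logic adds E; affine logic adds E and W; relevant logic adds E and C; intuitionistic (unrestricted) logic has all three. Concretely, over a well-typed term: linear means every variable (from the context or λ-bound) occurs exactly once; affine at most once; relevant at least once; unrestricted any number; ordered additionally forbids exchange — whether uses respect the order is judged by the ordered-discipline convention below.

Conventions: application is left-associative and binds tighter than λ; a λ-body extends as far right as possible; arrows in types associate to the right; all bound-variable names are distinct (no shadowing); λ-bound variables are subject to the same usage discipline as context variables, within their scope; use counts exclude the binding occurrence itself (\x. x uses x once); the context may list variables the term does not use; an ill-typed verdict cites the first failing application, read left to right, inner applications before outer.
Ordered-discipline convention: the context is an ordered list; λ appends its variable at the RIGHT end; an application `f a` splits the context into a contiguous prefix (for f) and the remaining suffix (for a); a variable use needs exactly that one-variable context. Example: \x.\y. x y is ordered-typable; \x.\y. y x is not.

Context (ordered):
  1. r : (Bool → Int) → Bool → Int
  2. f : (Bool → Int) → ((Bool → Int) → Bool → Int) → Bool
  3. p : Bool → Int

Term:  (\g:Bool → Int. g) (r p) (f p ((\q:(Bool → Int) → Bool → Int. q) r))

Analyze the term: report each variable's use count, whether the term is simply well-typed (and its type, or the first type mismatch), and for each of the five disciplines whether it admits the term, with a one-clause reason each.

variable uses: r=2; f=1; p=2; g (λ-bound)=1; q (λ-bound)=1
use order (left to right): g, r, p, f, p, q, r
typing: well-typed at Int
ordered ✗ (uses contraction: r ×2, p ×2)
linear ✗ (uses contraction: r ×2, p ×2)
affine ✗ (uses contraction: r ×2, p ×2)
relevant ✓ (every one of r, f, p, g, q appears)
unrestricted ✓ (typability at Int is all that's needed)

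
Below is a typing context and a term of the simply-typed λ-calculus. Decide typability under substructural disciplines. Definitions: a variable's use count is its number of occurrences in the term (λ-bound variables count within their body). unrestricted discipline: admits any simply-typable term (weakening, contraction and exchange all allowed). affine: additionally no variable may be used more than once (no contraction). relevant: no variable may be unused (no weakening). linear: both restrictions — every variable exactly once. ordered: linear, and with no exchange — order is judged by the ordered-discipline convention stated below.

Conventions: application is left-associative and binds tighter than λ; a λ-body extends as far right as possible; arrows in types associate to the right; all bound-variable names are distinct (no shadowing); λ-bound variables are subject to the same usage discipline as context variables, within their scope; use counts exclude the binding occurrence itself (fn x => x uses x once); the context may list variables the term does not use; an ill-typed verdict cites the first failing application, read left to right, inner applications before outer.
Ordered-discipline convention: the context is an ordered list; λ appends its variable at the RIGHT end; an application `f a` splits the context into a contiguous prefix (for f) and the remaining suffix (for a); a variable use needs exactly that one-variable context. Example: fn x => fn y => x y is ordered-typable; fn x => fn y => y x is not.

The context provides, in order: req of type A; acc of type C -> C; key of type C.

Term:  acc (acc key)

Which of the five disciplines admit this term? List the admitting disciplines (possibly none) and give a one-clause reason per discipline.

admitted in: unrestricted
counts: req=0; acc=2; key=1
use order (left to right): acc, acc, key
typing: well-typed at C
ordered: ✗, repeated use of acc ×2; req left unused
linear: ✗, repeated use of acc ×2; req left unused
affine: ✗, repeated use of acc ×2
relevant: ✗, req left unused
unrestricted: ✓, typability at C is all that's needed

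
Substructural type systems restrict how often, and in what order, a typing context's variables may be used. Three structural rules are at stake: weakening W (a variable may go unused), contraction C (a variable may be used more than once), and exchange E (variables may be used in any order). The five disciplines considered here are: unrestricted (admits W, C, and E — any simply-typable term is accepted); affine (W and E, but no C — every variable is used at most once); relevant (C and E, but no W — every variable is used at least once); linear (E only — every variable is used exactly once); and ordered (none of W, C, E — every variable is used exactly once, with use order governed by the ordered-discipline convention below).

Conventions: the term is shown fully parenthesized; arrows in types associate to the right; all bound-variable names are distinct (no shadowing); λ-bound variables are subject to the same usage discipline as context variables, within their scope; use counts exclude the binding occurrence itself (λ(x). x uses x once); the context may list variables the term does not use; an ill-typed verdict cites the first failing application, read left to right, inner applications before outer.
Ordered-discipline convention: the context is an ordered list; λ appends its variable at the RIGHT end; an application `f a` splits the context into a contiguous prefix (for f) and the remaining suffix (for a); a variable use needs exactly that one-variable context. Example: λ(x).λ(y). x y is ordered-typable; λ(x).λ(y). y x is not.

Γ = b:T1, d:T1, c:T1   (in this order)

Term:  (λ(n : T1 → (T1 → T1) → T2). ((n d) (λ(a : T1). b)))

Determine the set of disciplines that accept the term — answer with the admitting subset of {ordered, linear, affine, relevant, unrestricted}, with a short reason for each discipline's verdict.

admitted by: affine, unrestricted
counts: b: 1, d: 1, c: 0, n [bound]: 1, a [bound]: 0
order of uses: n, d, b
typing: the term checks, with type (T1 → (T1 → T1) → T2) → T2
ordered: ✗, unused: c, a — weakening required
linear: ✗, unused: c, a — weakening required
affine: ✓, at most one use each (b, d, c, n, a)
relevant: ✗, unused: c, a — weakening required
unrestricted: ✓, simply typable at (T1 → (T1 → T1) → T2) → T2; W, C, E all held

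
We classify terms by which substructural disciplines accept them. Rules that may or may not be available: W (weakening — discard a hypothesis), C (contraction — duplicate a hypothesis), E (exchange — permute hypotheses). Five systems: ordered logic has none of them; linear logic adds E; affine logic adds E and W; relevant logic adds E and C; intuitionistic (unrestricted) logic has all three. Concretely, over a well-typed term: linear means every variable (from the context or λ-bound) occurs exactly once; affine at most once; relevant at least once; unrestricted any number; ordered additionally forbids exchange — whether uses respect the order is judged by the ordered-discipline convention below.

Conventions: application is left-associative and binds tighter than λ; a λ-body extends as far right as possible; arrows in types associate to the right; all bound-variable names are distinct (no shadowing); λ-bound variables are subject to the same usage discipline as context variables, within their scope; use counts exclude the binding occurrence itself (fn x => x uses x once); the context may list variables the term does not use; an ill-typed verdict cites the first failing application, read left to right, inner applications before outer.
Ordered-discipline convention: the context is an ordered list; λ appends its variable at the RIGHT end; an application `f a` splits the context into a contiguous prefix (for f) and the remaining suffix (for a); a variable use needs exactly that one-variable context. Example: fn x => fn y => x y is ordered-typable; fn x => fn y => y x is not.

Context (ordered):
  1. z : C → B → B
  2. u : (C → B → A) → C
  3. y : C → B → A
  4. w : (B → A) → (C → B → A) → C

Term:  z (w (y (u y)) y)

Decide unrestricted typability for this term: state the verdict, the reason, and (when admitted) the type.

yes — typability at B → B is all that's needed; term : B → B
variable uses: z: 1, u: 1, y: 3, w: 1
left-to-right use order: z, w, y, u, y, y
typing: well-typed at B → B
across the five disciplines: ordered ✗ | linear ✗ | affine ✗ | relevant ✓ | unrestricted ✓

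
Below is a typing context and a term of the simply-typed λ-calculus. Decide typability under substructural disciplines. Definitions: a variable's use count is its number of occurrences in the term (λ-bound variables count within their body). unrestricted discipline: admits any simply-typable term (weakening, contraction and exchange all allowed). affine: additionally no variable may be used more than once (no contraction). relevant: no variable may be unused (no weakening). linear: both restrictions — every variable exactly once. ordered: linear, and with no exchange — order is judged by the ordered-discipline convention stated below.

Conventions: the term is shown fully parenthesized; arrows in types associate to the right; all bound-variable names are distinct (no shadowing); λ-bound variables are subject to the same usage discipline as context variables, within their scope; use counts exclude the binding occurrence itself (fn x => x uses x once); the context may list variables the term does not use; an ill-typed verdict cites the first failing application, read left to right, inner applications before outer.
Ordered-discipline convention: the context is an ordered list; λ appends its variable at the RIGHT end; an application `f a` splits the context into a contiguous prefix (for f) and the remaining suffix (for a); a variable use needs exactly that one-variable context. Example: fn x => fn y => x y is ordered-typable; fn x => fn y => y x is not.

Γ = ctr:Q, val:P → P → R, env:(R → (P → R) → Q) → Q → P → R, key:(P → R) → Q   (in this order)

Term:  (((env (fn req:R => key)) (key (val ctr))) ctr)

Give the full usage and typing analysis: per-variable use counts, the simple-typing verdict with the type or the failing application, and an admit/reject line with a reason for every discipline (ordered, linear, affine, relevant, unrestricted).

usage: ctr: 2×; val: 1×; env: 1×; key: 2×; req [bound]: 0×
left-to-right use order: env, key, key, val, ctr, ctr
typing: ill-typed: an argument Q mismatches the expected P
ordered ✗ (a type mismatch blocks all five)
linear ✗ (the type mismatch rejects it)
affine ✗ (not simply typable)
relevant ✗ (fails simple typing)
unrestricted ✗ (a type mismatch blocks all five)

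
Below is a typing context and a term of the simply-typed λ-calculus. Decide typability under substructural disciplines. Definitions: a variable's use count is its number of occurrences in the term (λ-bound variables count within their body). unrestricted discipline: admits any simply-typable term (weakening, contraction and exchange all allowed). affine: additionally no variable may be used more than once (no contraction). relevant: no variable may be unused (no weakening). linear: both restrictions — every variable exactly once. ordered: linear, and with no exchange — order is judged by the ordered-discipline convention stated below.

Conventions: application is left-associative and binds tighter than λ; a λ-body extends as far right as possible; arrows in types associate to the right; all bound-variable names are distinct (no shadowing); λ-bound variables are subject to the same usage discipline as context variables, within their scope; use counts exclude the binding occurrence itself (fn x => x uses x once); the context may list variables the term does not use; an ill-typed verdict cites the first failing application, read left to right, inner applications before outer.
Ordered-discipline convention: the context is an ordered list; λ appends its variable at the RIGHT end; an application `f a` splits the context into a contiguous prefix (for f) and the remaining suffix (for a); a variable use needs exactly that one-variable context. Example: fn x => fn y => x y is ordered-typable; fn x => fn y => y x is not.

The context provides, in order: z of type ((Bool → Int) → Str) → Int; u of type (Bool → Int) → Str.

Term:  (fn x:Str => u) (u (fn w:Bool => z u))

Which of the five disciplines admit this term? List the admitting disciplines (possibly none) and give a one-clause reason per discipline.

admitting disciplines: unrestricted
counts: z ×1, u ×3, x (bound) ×0, w (bound) ×0
uses in reading order: u, u, z, u
typing: ✓ — (Bool → Int) → Str
ordered ✗ (needs contraction — u ×3; needs weakening: x, w unused)
linear ✗ (needs contraction — u ×3; needs weakening: x, w unused)
affine ✗ (needs contraction — u ×3)
relevant ✗ (needs weakening: x, w unused)
unrestricted ✓ (type-checks ((Bool → Int) → Str) and nothing is barred)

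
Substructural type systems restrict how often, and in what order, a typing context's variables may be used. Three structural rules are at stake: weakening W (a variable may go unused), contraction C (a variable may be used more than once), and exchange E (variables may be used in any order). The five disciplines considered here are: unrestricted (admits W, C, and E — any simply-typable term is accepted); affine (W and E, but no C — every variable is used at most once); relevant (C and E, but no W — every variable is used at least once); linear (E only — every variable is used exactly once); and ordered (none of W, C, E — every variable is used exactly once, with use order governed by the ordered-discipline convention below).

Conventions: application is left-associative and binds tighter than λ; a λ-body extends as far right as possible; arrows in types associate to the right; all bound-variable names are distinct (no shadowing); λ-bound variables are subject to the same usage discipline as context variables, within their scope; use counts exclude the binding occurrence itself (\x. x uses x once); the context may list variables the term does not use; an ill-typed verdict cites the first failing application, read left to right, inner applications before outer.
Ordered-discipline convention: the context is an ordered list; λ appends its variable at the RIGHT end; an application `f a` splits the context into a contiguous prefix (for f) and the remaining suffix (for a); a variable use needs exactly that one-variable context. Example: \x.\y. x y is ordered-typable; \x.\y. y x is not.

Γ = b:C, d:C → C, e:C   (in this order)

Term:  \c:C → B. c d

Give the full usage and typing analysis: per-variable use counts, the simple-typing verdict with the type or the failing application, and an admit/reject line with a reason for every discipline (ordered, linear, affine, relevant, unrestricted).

variable uses: b=0, d=1, e=0, c (λ-bound)=1
order of uses: c, d
typing: ill-typed: an application expects C but receives C → C
ordered: ✗ — fails simple typing
linear: ✗ — a type mismatch blocks all five
affine: ✗ — the type mismatch rejects it
relevant: ✗ — not simply typable
unrestricted: ✗ — fails simple typing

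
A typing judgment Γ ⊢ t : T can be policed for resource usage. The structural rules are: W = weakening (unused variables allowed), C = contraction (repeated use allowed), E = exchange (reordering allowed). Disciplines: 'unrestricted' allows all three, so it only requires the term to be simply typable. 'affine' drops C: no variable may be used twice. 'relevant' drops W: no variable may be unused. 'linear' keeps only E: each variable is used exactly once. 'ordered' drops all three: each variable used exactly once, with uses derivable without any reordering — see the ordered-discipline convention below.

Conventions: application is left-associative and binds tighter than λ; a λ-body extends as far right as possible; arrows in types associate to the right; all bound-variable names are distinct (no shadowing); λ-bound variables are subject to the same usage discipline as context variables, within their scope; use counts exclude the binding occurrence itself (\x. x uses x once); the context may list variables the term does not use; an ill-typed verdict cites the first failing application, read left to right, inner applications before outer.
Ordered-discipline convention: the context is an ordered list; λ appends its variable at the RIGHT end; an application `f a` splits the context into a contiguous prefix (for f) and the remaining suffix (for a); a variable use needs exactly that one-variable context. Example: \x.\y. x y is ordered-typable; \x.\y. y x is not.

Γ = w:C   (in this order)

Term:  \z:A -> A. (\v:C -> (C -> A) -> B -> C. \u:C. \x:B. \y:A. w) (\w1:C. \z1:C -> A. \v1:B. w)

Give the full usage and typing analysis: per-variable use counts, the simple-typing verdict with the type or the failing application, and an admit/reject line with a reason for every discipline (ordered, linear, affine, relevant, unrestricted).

use counts: w: 2, z (λ-bound): 0, v (λ-bound): 0, u (λ-bound): 0, x (λ-bound): 0, y (λ-bound): 0, w1 (λ-bound): 0, z1 (λ-bound): 0, v1 (λ-bound): 0
uses in reading order: w, w
typing: well-typed at (A -> A) -> C -> B -> A -> C
ordered ✗ (w ×2 used more than once (contraction); z, v, u, x, y, w1, z1, v1 left unused)
linear ✗ (w ×2 used more than once (contraction); z, v, u, x, y, w1, z1, v1 left unused)
affine ✗ (w ×2 used more than once (contraction))
relevant ✗ (z, v, u, x, y, w1, z1, v1 left unused)
unrestricted ✓ (type-checks ((A -> A) -> C -> B -> A -> C) and nothing is barred)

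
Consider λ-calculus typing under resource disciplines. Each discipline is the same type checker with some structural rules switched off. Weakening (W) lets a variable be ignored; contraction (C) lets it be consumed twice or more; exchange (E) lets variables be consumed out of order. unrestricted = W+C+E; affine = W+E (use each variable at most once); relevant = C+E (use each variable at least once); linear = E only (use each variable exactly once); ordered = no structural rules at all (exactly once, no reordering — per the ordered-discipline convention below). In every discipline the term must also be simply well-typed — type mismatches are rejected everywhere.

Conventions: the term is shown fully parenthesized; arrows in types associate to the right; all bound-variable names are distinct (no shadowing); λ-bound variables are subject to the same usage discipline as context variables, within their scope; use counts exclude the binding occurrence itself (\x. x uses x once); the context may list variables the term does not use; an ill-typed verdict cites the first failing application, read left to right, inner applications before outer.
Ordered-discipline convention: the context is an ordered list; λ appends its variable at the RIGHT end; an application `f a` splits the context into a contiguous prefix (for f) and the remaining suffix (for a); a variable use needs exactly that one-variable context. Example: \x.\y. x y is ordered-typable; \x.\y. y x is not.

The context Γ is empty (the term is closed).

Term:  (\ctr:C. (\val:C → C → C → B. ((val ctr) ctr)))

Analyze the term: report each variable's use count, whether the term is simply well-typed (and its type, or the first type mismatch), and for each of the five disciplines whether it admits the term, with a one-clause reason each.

variable uses: ctr (bound) ×2; val (bound) ×1
use order (left to right): val, ctr, ctr
typing: well-typed at C → (C → C → C → B) → C → B
ordered: ✗ — uses contraction: ctr ×2
linear: ✗ — uses contraction: ctr ×2
affine: ✗ — uses contraction: ctr ×2
relevant: ✓ — at least one use each (ctr, val)
unrestricted: ✓ — type-checks (C → (C → C → C → B) → C → B) and nothing is barred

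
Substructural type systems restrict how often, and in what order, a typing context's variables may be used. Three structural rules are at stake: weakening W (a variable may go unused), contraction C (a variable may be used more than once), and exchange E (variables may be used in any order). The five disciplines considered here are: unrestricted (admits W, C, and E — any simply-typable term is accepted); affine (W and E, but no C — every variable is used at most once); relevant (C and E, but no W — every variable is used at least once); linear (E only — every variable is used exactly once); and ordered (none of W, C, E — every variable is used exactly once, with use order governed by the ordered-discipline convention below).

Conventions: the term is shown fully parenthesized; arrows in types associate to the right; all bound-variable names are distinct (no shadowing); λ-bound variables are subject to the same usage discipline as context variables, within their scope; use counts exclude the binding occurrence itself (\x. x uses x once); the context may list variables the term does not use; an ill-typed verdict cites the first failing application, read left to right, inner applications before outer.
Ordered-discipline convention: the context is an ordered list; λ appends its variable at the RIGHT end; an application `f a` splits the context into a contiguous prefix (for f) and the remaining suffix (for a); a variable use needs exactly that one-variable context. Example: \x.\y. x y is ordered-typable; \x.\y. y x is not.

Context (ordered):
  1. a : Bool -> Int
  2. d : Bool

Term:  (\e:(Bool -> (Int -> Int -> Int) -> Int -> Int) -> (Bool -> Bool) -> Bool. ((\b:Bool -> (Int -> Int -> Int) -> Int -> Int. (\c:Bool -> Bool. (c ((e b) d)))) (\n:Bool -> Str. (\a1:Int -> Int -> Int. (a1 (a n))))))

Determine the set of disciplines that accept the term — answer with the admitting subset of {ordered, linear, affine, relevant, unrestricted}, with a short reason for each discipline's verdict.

accepted by: none
usage: a: 1, d: 1, e (bound): 1, b (bound): 1, c (bound): 1, n (bound): 1, a1 (bound): 1
uses in reading order: c, e, b, d, a1, a, n
typing: ill-typed: an argument Bool mismatches the expected Bool -> Bool
ordered ✗ (not simply typable)
linear ✗ (fails simple typing)
affine ✗ (a type mismatch blocks all five)
relevant ✗ (the type mismatch rejects it)
unrestricted ✗ (not simply typable)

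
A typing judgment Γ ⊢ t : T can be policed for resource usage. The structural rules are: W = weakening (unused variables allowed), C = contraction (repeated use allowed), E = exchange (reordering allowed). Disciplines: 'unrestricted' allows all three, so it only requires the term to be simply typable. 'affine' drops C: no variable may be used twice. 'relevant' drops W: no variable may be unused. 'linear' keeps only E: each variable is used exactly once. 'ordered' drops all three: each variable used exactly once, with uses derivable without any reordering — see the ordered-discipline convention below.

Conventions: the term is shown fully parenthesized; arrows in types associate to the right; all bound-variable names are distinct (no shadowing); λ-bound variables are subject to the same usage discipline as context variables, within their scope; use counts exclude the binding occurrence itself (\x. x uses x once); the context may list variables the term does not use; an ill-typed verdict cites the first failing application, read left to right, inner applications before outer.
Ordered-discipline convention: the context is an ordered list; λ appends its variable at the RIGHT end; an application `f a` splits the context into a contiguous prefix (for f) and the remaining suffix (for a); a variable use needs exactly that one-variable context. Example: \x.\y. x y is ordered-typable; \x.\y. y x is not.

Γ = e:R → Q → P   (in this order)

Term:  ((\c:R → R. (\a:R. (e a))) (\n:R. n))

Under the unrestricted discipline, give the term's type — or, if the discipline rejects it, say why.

term : R → Q → P
use counts: e: 1×, c (bound): 0×, a (bound): 1×, n (bound): 1×
use order (left to right): e, a, n
typing: well-typed at R → Q → P
per-discipline verdicts: ordered ✗ · linear ✗ · affine ✓ · relevant ✗ · unrestricted ✓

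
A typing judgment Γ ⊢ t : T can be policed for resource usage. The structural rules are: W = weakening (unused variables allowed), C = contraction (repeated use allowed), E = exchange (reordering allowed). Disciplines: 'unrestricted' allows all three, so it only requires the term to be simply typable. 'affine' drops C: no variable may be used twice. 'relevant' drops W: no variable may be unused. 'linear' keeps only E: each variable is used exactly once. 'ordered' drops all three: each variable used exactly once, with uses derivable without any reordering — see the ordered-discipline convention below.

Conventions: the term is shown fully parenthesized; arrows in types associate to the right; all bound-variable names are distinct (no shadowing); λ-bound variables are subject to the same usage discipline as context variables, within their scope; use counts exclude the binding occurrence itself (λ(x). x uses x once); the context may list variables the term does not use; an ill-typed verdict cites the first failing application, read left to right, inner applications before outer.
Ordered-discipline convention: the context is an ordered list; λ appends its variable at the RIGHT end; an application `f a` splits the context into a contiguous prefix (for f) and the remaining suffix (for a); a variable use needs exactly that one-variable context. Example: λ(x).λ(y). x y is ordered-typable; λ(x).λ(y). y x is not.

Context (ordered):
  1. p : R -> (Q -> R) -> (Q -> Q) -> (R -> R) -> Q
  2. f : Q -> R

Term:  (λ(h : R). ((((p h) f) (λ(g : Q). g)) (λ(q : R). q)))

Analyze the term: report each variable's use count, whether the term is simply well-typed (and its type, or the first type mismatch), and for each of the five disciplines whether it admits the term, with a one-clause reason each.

variable uses: p ×1, f ×1, h (λ-bound) ×1, g (λ-bound) ×1, q (λ-bound) ×1
order of uses: p, h, f, g, q
typing: ✓ — R -> Q
ordered: ✗ — no ordered split (uses run p, h, f, g, q)
linear: ✓ — exactly-once usage across p, f, h, g, q
affine: ✓ — at most one use each (p, f, h, g, q)
relevant: ✓ — at least one use each (p, f, h, g, q)
unrestricted: ✓ — type-checks (R -> Q) and nothing is barred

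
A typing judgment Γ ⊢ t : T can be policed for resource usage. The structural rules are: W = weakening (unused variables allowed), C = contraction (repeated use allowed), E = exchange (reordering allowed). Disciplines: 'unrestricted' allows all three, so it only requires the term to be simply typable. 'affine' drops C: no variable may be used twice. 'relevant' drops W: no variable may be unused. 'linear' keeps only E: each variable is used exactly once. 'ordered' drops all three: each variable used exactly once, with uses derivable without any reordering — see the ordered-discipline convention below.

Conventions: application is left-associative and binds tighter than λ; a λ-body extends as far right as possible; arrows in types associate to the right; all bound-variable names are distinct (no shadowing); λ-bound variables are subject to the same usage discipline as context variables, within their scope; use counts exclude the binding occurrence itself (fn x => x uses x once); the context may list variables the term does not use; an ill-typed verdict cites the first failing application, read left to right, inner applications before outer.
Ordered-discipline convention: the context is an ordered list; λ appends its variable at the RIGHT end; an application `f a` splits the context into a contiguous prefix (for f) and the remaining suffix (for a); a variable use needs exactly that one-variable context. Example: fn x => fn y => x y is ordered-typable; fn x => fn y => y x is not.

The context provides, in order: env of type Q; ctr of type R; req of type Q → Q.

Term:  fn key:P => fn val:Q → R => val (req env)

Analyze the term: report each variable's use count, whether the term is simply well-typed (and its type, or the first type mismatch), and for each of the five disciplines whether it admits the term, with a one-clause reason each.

variable uses: env=1, ctr=0, req=1, key (λ-bound)=0, val (λ-bound)=1
left-to-right use order: val, req, env
typing: well-typed — term : P → (Q → R) → R
ordered ✗ (ctr, key never used (weakening))
linear ✗ (ctr, key never used (weakening))
affine ✓ (no duplicate uses among env, ctr, req, key, val)
relevant ✗ (ctr, key never used (weakening))
unrestricted ✓ (typability at P → (Q → R) → R is all that's needed)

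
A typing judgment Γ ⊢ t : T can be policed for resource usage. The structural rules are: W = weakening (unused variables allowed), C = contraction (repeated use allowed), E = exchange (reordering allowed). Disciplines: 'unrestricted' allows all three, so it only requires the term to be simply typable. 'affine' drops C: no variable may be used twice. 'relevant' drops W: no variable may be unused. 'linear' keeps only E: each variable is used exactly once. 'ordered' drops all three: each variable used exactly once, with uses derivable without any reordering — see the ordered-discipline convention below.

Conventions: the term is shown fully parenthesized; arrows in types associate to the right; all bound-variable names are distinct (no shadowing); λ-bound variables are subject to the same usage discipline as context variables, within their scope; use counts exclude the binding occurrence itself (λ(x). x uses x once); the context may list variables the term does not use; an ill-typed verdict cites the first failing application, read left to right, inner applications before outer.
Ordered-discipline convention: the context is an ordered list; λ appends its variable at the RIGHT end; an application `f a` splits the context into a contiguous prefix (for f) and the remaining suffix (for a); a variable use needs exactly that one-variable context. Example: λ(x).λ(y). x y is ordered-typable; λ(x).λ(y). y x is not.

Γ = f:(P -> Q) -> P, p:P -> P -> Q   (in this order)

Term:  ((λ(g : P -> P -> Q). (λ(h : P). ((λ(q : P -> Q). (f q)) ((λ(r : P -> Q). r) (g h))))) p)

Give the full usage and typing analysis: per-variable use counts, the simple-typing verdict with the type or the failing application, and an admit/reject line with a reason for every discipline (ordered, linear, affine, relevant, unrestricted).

variable uses: f=1; p=1; g (bound)=1; h (bound)=1; q (bound)=1; r (bound)=1
left-to-right use order: f, q, r, g, h, p
typing: the term checks, with type P -> P
ordered: ✓ — one use each (f, p, g, h, q, r); ordered split holds
linear: ✓ — exactly-once usage across f, p, g, h, q, r
affine: ✓ — f, p, g, h, q, r: no repeats, contraction unneeded
relevant: ✓ — at least one use each (f, p, g, h, q, r)
unrestricted: ✓ — typability at P -> P is all that's needed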